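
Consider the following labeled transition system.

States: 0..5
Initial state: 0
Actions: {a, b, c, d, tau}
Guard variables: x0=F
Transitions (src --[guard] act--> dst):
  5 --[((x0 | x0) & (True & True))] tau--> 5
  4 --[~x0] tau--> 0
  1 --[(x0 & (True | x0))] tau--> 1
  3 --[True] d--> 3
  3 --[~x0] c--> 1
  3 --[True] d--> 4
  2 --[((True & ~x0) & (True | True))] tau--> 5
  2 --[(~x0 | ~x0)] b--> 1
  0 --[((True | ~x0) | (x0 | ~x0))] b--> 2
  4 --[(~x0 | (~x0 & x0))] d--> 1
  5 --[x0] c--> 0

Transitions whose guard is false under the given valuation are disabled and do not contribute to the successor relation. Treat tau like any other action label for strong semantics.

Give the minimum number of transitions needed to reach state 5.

Breadth-first toward 5:
  Layer 0: {0}
  Layer 1: {2}
  Layer 2: {1,5}
depth(5)=2, e.g. b·tau

Answer: 2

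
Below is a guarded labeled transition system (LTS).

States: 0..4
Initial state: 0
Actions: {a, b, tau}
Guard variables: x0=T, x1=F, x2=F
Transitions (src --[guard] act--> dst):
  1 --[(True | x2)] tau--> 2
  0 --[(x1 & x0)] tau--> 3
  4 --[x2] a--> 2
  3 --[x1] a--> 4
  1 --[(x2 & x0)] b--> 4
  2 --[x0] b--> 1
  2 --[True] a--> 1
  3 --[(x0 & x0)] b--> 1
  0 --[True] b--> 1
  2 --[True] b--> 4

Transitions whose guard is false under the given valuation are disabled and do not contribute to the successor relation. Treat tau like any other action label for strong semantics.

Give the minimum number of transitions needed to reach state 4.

Answer: 3

Analysis:
Layered search for 4:
  L0 = {0}
  L1 = {1}
  L2 = {2}
  L3 = {4}
4 enters at depth 3; path b·tau·b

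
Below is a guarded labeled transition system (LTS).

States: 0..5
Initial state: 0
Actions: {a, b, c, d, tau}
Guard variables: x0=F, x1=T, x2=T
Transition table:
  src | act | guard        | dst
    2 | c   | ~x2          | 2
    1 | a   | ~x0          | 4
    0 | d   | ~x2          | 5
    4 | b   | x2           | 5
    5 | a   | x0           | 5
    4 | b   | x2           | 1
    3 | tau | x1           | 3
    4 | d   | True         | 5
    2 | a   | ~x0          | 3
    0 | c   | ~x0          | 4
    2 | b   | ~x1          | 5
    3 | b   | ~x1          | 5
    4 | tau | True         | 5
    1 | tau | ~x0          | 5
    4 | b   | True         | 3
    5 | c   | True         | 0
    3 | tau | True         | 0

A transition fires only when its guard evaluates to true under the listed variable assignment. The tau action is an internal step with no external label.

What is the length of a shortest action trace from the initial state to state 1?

BFS to 1:
  Layer 0: {0}
  Layer 1: {4}
  Layer 2: {1,3,5}
1 enters at depth 2; path c·b

Answer: 2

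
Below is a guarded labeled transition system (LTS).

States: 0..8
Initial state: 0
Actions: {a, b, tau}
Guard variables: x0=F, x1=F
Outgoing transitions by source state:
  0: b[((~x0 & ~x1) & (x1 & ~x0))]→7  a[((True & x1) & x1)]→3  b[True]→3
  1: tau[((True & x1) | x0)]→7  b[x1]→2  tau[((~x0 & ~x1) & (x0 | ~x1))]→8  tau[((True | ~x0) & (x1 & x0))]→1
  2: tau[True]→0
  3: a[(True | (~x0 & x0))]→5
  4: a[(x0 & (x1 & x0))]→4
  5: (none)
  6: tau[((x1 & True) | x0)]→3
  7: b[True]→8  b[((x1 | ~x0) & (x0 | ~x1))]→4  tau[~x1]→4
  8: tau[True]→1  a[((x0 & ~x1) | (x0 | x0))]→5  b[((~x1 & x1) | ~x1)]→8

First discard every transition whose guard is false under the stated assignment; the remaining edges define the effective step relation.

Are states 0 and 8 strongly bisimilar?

Answer: NOT BISIMILAR

Working:
Compute ~ classes (split until stable):
  round 0: {{0,1,2,3,4,5,6,7,8}}
  round 1: {{0},{1,2},{3},{4,5,6},{7,8}}
  round 2: {{0},{1},{2},{3},{4,5,6},{7},{8}}
Fixed point at round 3; 7 class(es).
class of 0: {0}; class of 8: {8}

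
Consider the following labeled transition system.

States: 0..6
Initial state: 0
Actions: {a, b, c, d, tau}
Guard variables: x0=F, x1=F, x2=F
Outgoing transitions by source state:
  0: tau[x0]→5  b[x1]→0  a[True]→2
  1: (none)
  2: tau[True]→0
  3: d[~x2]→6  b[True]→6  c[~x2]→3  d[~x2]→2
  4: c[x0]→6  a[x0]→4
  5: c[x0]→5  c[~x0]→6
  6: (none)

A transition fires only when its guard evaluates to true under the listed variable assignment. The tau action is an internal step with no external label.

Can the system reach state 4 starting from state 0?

Answer: UNREACHABLE

Trace:
7 transition(s) survive guard evaluation.
L0 = {0}
L1 = {2}  total {0,2}
R = {0,2}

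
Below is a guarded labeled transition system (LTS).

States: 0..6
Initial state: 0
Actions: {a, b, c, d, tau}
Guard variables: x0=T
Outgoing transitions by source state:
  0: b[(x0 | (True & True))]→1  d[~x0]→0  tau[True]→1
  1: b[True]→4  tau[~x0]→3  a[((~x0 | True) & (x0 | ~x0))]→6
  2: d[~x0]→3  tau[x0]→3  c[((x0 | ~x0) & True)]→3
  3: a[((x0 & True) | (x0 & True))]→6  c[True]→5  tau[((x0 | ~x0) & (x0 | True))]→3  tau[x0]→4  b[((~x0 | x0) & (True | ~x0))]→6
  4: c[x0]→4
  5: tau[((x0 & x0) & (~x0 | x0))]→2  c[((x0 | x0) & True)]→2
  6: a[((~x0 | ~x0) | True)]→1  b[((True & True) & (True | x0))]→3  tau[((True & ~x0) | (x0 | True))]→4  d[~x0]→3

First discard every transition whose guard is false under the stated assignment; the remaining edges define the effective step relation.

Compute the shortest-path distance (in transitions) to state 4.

BFS to 4:
  L0 = {0}
  L1 = {1}
  L2 = {4,6}
depth(4)=2, e.g. b·b

Answer: 2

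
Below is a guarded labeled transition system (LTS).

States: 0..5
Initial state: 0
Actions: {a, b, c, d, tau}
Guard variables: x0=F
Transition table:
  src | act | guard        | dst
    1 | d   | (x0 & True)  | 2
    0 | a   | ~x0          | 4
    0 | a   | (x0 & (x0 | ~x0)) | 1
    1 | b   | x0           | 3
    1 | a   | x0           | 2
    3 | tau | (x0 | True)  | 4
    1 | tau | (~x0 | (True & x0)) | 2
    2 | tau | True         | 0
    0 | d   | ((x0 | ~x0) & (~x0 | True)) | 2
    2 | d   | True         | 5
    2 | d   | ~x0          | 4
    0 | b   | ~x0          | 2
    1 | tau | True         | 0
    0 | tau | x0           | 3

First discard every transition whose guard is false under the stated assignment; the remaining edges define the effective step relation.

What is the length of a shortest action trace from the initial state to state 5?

BFS to 5:
  depth 0: {0}
  depth 1: {2,4}
  depth 2: {5}
depth(5)=2, e.g. b·d

Answer: 2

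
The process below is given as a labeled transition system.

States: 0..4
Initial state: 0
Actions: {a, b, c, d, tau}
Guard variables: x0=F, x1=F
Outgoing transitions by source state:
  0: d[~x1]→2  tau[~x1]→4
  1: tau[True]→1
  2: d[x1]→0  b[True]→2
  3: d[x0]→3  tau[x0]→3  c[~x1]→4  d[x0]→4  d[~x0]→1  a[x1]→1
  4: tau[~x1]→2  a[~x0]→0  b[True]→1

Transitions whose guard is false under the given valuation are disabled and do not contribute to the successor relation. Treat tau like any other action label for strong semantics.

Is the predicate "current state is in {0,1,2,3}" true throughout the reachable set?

Inv-set: {0,1,2,3}
Reach set: {0,1,2,4}
  0: ok
  1: ok
  2: ok
  4: outside
witness against invariant: tau → 4

Answer: INVARIANT VIOLATED at state 4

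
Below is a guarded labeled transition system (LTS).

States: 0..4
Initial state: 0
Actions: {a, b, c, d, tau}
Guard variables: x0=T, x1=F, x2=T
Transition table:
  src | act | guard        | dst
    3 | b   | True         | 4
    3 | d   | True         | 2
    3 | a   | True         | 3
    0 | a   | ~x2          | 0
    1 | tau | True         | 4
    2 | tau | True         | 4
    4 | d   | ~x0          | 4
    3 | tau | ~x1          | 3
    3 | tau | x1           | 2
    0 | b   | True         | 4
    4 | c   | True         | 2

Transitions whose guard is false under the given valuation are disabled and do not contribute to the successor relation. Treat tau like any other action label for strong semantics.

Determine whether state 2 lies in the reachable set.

Guard filter leaves 8 enabled edge(s).
L0 = {0}
L1 = {4}  cumulative {0,4}
L2 = {2}  cumulative {0,2,4}
Reach set: {0,2,4}
trace reaching 2: b·c

Answer: REACHABLE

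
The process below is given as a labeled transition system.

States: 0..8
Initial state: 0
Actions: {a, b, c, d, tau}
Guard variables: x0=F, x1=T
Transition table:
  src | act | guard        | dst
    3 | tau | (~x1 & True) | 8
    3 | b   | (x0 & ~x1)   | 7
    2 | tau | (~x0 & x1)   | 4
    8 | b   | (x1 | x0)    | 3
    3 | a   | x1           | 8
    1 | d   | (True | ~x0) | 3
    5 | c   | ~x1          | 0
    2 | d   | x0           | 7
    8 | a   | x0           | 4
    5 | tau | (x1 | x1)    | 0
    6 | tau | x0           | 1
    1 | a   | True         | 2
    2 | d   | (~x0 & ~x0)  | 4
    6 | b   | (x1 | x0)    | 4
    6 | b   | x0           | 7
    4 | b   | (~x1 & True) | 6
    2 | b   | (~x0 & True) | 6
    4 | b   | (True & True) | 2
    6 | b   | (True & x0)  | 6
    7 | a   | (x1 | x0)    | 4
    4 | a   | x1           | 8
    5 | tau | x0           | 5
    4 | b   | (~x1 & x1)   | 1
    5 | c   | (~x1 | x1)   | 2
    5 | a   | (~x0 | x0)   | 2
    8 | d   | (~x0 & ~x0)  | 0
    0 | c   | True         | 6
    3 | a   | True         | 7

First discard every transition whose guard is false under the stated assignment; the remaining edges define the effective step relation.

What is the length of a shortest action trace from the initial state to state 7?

Answer: 5

Analysis:
Layered search for 7:
  Layer 0: {0}
  Layer 1: {6}
  Layer 2: {4}
  Layer 3: {2,8}
  Layer 4: {3}
  Layer 5: {7}
first hit 7 at d=5 via c·b·a·b·a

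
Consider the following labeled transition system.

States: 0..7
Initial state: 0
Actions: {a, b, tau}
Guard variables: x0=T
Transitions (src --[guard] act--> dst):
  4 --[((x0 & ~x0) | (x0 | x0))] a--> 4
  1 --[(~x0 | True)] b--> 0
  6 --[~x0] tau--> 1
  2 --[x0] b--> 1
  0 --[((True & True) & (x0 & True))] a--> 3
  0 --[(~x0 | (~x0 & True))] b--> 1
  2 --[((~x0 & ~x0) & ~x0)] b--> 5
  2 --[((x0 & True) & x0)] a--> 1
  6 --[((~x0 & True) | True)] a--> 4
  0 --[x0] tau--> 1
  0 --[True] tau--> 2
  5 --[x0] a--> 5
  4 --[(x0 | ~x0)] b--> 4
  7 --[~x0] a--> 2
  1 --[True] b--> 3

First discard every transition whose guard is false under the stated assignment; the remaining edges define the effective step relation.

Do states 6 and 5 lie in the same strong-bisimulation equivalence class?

Compute ~ classes (split until stable):
  P[0] = {{0,1,2,3,4,5,6,7}}
  P[1] = {{0},{1},{2,4},{3,7},{5,6}}
  P[2] = {{0},{1},{2},{3,7},{4},{5},{6}}
stable after 3 split(s): 7 block(s)
6∈{6}, 5∈{5}

Answer: NOT BISIMILAR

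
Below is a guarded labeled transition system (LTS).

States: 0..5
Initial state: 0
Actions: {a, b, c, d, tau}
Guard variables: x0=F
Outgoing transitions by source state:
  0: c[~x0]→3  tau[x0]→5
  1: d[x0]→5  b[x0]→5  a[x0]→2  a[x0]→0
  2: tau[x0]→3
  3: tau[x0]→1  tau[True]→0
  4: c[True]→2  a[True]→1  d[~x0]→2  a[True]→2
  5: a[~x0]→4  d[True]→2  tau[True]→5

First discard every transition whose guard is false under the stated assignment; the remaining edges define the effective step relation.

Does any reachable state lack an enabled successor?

Answer: DEADLOCK-FREE

Analysis:
Reach set: {0,3}
  0: c→3  [1 exit(s)]
  3: tau→0  [1 exit(s)]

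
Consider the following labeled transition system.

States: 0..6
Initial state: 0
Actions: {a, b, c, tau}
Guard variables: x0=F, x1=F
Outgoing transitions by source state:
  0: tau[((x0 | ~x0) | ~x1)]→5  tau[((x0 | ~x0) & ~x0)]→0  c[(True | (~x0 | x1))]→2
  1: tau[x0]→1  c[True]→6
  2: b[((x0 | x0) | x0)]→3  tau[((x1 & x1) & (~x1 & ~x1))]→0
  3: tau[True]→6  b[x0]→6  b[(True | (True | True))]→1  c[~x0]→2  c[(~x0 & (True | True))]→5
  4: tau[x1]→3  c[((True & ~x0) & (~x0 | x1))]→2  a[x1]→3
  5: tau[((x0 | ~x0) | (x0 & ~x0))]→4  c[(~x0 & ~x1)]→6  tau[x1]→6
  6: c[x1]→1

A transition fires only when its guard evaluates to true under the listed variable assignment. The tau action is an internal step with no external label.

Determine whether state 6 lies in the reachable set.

Guard filter leaves 11 enabled edge(s).
Layer 0: {0}
Layer 1: {2,5}  cumulative {0,2,5}
Layer 2: {4,6}  cumulative {0,2,4,5,6}
Reach set: {0,2,4,5,6}
witness 6: tau·c

Answer: REACHABLE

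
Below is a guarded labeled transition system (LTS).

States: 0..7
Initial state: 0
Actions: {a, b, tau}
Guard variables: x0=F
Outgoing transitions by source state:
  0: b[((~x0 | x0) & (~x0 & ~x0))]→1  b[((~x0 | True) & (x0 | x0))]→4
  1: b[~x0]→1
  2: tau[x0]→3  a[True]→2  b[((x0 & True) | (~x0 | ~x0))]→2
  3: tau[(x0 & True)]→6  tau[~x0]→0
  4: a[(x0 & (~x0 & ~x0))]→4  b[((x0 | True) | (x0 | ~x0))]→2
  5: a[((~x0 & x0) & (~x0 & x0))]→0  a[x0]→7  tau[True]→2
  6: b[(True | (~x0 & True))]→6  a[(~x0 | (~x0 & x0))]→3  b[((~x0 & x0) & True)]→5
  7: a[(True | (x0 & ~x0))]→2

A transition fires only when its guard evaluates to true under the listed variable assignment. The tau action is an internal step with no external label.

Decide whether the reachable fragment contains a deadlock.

R = {0,1}
  0: b→1  [1 out]
  1: b→1  [1 out]

Answer: DEADLOCK-FREE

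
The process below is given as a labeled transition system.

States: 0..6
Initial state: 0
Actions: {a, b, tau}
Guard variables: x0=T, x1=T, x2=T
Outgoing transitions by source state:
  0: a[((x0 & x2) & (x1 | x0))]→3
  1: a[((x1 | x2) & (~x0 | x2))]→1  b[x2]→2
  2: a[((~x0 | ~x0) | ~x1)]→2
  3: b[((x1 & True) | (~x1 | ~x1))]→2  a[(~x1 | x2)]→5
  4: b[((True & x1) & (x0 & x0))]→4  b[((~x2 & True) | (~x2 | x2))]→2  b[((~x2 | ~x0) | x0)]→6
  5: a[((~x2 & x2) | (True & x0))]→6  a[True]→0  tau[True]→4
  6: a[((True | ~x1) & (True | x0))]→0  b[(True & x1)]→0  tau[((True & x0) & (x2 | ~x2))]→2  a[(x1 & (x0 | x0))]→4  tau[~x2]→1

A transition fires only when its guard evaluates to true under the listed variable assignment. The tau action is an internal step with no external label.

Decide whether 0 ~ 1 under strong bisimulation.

Answer: NOT BISIMILAR

Working:
Compute ~ classes (split until stable):
  P[0] = {{0,1,2,3,4,5,6}}
  P[1] = {{0},{1,3},{2},{4},{5},{6}}
  P[2] = {{0},{1},{2},{3},{4},{5},{6}}
7 equivalence class(es) (converged in 3)
class of 0: {0}; class of 1: {1}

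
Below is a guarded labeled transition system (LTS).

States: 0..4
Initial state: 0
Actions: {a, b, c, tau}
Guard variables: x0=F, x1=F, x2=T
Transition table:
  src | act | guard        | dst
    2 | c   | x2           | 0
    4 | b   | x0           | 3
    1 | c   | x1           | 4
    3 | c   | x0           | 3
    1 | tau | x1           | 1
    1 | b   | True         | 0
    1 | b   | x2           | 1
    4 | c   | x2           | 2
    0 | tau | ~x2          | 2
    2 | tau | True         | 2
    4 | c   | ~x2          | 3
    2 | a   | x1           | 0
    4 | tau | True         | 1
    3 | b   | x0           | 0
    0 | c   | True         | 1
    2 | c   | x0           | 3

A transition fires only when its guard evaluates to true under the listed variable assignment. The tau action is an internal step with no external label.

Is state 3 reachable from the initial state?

Answer: UNREACHABLE

Analysis:
After dropping false guards: 7 live edges.
Layer 0: {0}
Layer 1: {1}  now seen {0,1}
Reach set: {0,1}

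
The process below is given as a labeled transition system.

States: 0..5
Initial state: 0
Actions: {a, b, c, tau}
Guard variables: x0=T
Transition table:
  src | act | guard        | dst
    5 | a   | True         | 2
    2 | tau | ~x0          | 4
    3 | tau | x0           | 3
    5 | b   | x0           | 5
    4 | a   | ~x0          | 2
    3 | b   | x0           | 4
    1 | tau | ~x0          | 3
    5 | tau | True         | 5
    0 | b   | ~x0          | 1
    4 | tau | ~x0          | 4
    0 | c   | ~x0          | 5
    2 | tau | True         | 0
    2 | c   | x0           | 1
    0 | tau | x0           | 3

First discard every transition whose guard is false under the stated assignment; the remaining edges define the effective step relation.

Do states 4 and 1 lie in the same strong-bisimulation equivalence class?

Refine partition for ~:
  π0 = {{0,1,2,3,4,5}}
  π1 = {{0},{1,4},{2},{3},{5}}
5 equivalence class(es) (converged in 2)
[4]={1,4}  [1]={1,4}

Answer: BISIMILAR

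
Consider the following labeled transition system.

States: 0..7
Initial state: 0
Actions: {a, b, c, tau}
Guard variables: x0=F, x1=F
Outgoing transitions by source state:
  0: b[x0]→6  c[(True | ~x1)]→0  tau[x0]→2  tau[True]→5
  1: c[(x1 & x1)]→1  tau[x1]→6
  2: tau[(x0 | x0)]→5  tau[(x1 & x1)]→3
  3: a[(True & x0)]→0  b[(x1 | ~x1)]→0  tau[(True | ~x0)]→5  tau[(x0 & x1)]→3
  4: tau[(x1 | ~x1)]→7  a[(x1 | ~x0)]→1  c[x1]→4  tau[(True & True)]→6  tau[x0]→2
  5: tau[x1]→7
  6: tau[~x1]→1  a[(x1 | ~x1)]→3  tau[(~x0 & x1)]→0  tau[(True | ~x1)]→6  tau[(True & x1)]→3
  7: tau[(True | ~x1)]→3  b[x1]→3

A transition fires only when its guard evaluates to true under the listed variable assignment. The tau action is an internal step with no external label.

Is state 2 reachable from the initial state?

Guard filter leaves 11 enabled edge(s).
L0 = {0}
L1 = {5}  now seen {0,5}
R = {0,5}

Answer: UNREACHABLE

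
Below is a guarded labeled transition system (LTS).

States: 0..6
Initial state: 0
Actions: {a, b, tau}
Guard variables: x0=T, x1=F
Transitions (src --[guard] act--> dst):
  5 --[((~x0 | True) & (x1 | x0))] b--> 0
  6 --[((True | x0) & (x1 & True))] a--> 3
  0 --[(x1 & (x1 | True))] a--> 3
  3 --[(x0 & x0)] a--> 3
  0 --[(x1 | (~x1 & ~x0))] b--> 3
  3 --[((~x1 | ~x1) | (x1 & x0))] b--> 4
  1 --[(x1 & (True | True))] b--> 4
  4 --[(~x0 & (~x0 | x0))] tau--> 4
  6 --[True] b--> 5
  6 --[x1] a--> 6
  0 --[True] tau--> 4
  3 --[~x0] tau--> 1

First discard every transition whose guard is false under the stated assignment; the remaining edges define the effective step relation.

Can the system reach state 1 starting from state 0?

Answer: UNREACHABLE

Trace:
Guard filter leaves 5 enabled edge(s).
Layer 0: {0}
Layer 1: {4}  total {0,4}
R = {0,4}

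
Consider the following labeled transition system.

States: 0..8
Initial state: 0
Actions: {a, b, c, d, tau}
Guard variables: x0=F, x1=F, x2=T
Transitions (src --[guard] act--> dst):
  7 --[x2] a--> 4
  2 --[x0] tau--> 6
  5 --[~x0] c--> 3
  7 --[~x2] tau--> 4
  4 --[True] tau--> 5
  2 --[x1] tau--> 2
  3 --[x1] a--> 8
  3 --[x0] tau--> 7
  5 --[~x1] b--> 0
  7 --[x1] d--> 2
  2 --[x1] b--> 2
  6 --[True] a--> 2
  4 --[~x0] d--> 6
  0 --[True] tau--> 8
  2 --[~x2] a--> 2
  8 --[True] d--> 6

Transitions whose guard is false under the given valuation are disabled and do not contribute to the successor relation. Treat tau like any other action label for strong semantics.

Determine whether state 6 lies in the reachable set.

Answer: REACHABLE

Trace:
8 transition(s) survive guard evaluation.
L0 = {0}
L1 = {8}  cumulative {0,8}
L2 = {6}  cumulative {0,6,8}
L3 = {2}  cumulative {0,2,6,8}
R = {0,2,6,8}
witness 6: tau·d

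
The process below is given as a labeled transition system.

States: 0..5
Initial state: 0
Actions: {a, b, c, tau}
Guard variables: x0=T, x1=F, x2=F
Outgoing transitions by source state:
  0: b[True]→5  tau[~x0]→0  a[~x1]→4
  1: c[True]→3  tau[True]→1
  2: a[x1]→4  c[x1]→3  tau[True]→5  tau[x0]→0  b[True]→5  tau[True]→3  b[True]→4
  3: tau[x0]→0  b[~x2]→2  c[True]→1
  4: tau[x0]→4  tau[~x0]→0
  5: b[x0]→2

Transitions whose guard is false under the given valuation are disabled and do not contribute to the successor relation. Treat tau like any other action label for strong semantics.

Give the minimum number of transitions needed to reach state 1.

Answer: 4

Working:
Breadth-first toward 1:
  depth 0: {0}
  depth 1: {4,5}
  depth 2: {2}
  depth 3: {3}
  depth 4: {1}
1 enters at depth 4; path b·b·tau·c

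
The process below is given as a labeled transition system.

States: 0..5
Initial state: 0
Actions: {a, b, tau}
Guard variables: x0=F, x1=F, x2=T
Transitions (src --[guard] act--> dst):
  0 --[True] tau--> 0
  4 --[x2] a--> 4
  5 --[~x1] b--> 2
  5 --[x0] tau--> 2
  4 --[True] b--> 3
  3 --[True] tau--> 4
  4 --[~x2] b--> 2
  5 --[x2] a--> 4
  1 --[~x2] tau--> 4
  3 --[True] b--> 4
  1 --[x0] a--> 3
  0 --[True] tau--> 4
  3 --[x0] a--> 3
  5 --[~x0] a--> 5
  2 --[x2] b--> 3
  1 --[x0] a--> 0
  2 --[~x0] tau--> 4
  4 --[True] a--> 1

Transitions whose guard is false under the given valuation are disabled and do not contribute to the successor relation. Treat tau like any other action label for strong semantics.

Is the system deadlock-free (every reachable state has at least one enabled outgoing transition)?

Reach set: {0,1,3,4}
  0: tau→0  tau→4  [2 exit(s)]
  1: ∅  [no exit]
  3: b→4  tau→4  [2 exit(s)]
  4: a→1  a→4  b→3  [3 exit(s)]
witness 1: tau·a

Answer: DEADLOCK at state 1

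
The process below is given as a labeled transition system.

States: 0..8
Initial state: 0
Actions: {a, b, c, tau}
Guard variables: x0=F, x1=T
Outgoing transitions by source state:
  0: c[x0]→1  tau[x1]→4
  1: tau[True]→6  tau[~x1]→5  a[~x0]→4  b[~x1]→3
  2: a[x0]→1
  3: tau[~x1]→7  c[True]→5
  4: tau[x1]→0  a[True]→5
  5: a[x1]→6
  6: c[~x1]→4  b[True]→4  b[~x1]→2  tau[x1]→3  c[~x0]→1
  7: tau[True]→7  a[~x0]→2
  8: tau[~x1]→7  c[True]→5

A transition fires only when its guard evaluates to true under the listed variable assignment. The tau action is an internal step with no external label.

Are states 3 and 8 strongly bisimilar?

Compute ~ classes (split until stable):
  round 0: {{0,1,2,3,4,5,6,7,8}}
  round 1: {{0},{1,4,7},{2},{3,8},{5},{6}}
  round 2: {{0},{1},{2},{3,8},{4},{5},{6},{7}}
Fixed point at round 3; 8 class(es).
[3]={3,8}  [8]={3,8}

Answer: BISIMILAR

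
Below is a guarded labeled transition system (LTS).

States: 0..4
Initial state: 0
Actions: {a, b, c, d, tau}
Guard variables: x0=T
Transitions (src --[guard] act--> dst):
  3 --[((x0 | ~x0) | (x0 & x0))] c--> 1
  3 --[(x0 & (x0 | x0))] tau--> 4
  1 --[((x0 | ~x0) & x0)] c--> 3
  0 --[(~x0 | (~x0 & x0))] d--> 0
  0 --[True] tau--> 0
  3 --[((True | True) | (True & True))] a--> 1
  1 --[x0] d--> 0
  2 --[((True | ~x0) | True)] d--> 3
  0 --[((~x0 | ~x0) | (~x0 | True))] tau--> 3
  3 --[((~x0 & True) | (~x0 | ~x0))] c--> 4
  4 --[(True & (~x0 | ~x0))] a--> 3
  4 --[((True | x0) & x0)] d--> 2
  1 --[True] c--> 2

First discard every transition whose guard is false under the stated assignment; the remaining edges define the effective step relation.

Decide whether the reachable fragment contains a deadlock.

R = {0,1,2,3,4}
  0: tau→0  tau→3  [deg 2]
  1: c→2  c→3  d→0  [deg 3]
  2: d→3  [deg 1]
  3: a→1  c→1  tau→4  [deg 3]
  4: d→2  [deg 1]

Answer: DEADLOCK-FREE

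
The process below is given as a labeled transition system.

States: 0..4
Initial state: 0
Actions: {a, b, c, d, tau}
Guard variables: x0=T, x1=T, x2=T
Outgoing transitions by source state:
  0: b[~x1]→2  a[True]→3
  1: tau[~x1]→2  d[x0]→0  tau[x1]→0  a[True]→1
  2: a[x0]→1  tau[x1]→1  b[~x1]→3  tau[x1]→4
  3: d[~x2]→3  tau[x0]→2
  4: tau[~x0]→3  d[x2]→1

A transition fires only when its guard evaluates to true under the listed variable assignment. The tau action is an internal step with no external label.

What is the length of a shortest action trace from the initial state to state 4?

Answer: 3

Working:
BFS to 4:
  L0 = {0}
  L1 = {3}
  L2 = {2}
  L3 = {1,4}
4 enters at depth 3; path a·tau·tau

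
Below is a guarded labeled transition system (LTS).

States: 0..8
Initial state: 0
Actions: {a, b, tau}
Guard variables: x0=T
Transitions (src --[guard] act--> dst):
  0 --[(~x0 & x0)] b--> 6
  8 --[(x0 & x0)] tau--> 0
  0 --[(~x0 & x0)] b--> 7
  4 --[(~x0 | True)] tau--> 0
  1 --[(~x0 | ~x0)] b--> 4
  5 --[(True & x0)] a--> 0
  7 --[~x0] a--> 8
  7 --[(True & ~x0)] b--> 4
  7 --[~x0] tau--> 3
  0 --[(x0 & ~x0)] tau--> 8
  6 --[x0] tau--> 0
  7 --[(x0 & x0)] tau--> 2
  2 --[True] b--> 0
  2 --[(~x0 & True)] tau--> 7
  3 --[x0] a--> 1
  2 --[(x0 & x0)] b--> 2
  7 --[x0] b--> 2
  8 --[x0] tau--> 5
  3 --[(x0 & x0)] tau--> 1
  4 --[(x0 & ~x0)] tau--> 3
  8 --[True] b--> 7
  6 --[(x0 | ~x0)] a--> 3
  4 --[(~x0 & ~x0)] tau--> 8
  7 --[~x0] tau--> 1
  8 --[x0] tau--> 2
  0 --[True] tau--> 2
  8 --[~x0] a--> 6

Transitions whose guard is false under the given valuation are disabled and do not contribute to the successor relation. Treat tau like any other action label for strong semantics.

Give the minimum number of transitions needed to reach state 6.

Answer: UNREACHABLE

Trace:
Layered search for 6:
  Layer 0: {0}
  Layer 1: {2}
6 never appears.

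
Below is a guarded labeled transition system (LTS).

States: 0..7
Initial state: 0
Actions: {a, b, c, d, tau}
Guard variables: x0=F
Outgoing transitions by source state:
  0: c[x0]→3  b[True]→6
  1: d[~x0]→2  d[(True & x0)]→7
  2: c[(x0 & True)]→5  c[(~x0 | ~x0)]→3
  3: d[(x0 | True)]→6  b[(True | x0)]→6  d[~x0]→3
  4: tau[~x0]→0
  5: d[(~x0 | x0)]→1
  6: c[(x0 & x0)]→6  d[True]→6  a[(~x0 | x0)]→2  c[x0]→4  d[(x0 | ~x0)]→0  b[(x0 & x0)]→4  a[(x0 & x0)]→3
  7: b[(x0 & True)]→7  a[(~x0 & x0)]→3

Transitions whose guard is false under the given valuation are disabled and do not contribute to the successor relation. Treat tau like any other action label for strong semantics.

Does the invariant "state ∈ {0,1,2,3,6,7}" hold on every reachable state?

Allowed set {0,1,2,3,6,7}
Reach set: {0,2,3,6}
  0: ✓
  2: ✓
  3: ✓
  6: ✓

Answer: INVARIANT HOLDS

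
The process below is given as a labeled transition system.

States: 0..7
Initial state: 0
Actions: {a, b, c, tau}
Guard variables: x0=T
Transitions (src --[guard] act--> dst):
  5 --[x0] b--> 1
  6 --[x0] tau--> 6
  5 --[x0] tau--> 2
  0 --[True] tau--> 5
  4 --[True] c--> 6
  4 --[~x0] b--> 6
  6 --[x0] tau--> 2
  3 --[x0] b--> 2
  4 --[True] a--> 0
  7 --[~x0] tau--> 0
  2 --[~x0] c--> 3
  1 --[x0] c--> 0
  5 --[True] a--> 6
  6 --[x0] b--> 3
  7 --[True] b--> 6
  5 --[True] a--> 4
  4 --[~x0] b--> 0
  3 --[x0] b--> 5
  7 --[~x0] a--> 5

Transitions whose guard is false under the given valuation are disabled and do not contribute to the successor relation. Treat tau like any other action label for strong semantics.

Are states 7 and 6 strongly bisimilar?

Answer: NOT BISIMILAR

Analysis:
Bisimulation quotient by refinement:
  P[0] = {{0,1,2,3,4,5,6,7}}
  P[1] = {{0},{1},{2},{3,7},{4},{5},{6}}
  P[2] = {{0},{1},{2},{3},{4},{5},{6},{7}}
stable after 3 split(s): 8 block(s)
class of 7: {7}; class of 6: {6}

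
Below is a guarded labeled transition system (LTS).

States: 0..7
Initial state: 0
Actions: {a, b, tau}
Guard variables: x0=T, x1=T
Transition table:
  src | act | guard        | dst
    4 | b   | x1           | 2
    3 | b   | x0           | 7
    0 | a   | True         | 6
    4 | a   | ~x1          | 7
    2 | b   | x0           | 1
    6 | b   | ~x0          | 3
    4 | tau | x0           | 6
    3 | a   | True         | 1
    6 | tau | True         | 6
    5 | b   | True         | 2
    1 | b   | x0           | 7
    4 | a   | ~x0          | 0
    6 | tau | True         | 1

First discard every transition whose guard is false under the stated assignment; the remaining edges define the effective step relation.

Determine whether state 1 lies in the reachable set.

10 transition(s) survive guard evaluation.
L0 = {0}
L1 = {6}  now seen {0,6}
L2 = {1}  now seen {0,1,6}
L3 = {7}  now seen {0,1,6,7}
R = {0,1,6,7}
trace reaching 1: a·tau

Answer: REACHABLE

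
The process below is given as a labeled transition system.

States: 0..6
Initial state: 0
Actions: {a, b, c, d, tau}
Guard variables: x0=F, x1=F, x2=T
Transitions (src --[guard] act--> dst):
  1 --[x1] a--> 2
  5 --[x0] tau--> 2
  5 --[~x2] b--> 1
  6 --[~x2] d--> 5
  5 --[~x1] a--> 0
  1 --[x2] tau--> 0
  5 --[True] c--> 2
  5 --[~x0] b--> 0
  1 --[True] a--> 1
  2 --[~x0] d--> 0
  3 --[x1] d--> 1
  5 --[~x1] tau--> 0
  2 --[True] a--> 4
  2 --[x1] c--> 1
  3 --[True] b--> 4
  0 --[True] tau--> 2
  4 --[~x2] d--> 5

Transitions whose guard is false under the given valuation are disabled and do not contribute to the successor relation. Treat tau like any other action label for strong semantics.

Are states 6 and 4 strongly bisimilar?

Answer: BISIMILAR

Working:
Bisimulation quotient by refinement:
  round 0: {{0,1,2,3,4,5,6}}
  round 1: {{0},{1},{2},{3},{4,6},{5}}
Fixed point at round 2; 6 class(es).
class of 6: {4,6}; class of 4: {4,6}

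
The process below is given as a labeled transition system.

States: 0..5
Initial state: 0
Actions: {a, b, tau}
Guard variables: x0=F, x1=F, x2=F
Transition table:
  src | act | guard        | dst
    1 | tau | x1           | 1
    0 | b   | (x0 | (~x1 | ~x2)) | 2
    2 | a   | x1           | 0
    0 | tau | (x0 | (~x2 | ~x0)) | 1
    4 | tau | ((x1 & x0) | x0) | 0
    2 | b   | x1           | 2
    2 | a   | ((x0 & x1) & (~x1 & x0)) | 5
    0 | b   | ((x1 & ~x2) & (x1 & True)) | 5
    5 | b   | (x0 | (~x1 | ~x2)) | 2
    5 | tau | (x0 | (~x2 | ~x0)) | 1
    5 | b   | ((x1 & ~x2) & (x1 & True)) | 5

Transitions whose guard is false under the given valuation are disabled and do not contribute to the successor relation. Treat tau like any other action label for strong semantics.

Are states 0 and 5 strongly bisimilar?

Answer: BISIMILAR

Trace:
Refine partition for ~:
  P[0] = {{0,1,2,3,4,5}}
  P[1] = {{0,5},{1,2,3,4}}
stable after 2 split(s): 2 block(s)
[0]={0,5}  [5]={0,5}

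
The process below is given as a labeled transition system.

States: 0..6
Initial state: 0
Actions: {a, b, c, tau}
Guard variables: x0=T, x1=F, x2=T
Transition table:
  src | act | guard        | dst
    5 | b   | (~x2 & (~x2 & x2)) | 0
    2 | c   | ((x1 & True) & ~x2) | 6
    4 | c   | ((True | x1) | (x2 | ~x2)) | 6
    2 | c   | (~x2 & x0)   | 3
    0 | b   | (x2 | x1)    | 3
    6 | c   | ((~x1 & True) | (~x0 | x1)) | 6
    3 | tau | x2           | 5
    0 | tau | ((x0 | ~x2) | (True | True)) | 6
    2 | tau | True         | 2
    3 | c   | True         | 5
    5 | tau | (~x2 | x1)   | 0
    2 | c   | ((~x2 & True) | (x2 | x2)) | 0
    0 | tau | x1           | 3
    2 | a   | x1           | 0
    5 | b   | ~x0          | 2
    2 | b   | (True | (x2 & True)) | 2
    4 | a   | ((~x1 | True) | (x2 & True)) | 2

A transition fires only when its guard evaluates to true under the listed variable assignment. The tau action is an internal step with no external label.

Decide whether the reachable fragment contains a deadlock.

Reachable = {0,3,5,6}
  0: b→3  tau→6  [2 exit(s)]
  3: c→5  tau→5  [2 exit(s)]
  5: ∅  [STUCK]
  6: c→6  [1 exit(s)]
witness 5: b·tau

Answer: DEADLOCK at state 5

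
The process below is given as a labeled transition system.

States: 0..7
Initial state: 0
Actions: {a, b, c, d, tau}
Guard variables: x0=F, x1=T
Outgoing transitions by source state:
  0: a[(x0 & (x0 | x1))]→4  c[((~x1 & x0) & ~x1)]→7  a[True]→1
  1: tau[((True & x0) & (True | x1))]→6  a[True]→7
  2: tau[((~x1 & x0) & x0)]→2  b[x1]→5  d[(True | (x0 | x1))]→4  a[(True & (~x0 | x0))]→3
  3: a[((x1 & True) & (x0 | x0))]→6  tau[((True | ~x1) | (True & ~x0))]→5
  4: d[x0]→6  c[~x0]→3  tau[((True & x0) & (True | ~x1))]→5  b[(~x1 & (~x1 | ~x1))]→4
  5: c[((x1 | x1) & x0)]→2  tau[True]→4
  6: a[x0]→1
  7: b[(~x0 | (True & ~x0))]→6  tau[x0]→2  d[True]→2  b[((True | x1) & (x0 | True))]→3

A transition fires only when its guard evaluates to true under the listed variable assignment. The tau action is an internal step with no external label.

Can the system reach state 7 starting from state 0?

Answer: REACHABLE

Trace:
After dropping false guards: 11 live edges.
L0 = {0}
L1 = {1}  cumulative {0,1}
L2 = {7}  cumulative {0,1,7}
L3 = {2,3,6}  cumulative {0,1,2,3,6,7}
L4 = {4,5}  cumulative {0,1,2,3,4,5,6,7}
Reach set: {0,1,2,3,4,5,6,7}
trace reaching 7: a·a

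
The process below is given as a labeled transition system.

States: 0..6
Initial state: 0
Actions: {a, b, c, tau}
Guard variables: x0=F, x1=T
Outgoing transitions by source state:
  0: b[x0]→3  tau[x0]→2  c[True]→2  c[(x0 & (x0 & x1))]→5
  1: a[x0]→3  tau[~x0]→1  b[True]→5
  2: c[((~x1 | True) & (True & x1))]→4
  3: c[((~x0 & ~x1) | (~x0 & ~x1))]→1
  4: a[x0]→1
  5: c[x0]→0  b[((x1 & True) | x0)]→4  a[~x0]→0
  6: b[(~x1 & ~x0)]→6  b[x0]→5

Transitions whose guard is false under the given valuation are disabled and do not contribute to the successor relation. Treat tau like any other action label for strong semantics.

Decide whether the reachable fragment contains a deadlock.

Reach set: {0,2,4}
  0: c→2  [1 out]
  2: c→4  [1 out]
  4: ∅  [no exit]
witness 4: c·c

Answer: DEADLOCK at state 4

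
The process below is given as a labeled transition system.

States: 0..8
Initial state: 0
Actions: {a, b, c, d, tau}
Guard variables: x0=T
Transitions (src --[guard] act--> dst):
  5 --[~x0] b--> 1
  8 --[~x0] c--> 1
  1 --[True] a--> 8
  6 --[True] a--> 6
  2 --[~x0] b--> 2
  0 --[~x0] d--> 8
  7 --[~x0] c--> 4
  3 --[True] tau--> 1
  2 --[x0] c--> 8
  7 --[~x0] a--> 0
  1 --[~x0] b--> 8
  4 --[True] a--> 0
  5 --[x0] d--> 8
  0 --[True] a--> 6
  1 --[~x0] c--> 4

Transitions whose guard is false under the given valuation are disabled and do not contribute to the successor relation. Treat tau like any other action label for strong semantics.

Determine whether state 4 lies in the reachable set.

7 transition(s) survive guard evaluation.
depth 0: {0}
depth 1: {6}  cumulative {0,6}
R = {0,6}

Answer: UNREACHABLE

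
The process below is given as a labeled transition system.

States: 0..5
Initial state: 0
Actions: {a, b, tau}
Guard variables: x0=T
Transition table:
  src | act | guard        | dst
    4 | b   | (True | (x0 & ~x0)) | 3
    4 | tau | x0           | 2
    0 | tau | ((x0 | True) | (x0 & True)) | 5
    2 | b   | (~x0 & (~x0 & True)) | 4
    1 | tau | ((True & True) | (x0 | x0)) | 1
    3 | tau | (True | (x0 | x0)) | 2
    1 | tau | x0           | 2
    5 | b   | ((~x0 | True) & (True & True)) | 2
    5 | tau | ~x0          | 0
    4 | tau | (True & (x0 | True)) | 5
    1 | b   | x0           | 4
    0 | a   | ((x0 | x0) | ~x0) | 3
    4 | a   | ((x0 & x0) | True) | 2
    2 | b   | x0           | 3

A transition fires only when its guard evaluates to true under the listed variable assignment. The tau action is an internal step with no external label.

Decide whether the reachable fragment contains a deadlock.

Answer: DEADLOCK-FREE

Analysis:
Reach set: {0,2,3,5}
  0: a→3  tau→5  [deg 2]
  2: b→3  [deg 1]
  3: tau→2  [deg 1]
  5: b→2  [deg 1]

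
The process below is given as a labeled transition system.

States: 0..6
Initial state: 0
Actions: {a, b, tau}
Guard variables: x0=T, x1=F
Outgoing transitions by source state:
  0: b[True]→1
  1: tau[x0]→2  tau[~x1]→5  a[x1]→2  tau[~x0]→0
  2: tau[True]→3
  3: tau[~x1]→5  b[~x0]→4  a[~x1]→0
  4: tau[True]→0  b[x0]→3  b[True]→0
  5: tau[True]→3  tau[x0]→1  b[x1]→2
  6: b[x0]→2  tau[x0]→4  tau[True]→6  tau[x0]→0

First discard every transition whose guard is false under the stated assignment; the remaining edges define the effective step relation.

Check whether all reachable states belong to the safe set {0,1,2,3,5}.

Inv-set: {0,1,2,3,5}
R = {0,1,2,3,5}
  0: safe
  1: safe
  2: safe
  3: safe
  5: safe

Answer: INVARIANT HOLDS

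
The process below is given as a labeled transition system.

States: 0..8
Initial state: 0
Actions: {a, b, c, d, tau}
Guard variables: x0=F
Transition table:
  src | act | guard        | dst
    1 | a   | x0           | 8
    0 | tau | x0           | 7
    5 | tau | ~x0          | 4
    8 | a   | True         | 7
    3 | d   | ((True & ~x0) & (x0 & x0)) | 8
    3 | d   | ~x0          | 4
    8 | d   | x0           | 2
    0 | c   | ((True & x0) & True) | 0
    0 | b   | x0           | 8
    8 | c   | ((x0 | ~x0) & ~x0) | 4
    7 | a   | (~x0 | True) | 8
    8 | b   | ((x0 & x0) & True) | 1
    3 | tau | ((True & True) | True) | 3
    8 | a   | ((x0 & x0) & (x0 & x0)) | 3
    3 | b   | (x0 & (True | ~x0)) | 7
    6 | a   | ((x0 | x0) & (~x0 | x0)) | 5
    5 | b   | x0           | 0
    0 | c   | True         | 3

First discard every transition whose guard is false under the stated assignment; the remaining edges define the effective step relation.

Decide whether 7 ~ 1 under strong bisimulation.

Answer: NOT BISIMILAR

Analysis:
Bisimulation quotient by refinement:
  round 0: {{0,1,2,3,4,5,6,7,8}}
  round 1: {{0},{1,2,4,6},{3},{5},{7},{8}}
stable after 2 split(s): 6 block(s)
7∈{7}, 1∈{1,2,4,6}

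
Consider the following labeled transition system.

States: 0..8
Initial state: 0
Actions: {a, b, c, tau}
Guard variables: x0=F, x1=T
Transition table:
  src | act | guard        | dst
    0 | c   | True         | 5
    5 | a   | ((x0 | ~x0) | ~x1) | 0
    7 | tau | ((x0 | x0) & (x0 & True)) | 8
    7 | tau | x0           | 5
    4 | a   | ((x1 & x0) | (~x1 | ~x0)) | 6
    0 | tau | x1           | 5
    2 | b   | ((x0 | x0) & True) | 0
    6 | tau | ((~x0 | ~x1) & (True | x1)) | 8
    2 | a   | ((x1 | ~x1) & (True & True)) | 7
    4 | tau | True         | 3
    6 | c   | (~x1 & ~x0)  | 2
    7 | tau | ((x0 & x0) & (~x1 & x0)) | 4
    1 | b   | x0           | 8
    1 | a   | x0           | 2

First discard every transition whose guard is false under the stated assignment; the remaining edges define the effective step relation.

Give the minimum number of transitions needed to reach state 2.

Answer: UNREACHABLE

Analysis:
Layered search for 2:
  Layer 0: {0}
  Layer 1: {5}
2 never appears.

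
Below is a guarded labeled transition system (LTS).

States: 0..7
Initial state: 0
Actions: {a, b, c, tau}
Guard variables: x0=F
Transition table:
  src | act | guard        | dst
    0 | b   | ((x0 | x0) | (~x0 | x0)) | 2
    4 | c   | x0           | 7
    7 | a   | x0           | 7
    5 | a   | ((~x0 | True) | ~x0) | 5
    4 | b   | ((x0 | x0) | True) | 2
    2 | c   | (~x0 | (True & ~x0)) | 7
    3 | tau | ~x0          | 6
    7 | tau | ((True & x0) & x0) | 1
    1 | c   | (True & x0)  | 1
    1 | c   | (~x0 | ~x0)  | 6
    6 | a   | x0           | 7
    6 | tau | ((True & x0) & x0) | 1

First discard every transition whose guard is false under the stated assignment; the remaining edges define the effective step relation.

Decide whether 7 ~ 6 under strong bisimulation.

Answer: BISIMILAR

Working:
Bisimulation quotient by refinement:
  π0 = {{0,1,2,3,4,5,6,7}}
  π1 = {{0,4},{1,2},{3},{5},{6,7}}
Fixed point at round 2; 5 class(es).
class of 7: {6,7}; class of 6: {6,7}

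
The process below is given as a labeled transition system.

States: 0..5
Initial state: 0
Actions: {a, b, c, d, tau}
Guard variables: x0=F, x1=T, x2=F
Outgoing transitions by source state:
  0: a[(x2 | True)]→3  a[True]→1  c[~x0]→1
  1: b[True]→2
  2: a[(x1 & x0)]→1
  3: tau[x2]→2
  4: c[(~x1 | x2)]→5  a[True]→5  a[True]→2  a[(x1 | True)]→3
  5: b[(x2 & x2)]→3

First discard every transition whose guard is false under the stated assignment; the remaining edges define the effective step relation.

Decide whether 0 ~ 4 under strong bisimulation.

Answer: NOT BISIMILAR

Analysis:
Compute ~ classes (split until stable):
  round 0: {{0,1,2,3,4,5}}
  round 1: {{0},{1},{2,3,5},{4}}
Fixed point at round 2; 4 class(es).
class of 0: {0}; class of 4: {4}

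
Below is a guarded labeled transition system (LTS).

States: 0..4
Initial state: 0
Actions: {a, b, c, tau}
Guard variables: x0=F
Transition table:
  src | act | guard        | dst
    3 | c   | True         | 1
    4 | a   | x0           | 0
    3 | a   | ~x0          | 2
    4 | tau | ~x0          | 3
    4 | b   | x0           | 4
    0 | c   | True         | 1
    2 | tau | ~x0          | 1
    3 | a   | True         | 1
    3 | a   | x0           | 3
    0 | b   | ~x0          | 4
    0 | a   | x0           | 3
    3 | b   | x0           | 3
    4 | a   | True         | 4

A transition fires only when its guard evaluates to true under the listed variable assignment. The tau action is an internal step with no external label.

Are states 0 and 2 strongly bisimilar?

Refine partition for ~:
  P[0] = {{0,1,2,3,4}}
  P[1] = {{0},{1},{2},{3},{4}}
Fixed point at round 2; 5 class(es).
class of 0: {0}; class of 2: {2}

Answer: NOT BISIMILAR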